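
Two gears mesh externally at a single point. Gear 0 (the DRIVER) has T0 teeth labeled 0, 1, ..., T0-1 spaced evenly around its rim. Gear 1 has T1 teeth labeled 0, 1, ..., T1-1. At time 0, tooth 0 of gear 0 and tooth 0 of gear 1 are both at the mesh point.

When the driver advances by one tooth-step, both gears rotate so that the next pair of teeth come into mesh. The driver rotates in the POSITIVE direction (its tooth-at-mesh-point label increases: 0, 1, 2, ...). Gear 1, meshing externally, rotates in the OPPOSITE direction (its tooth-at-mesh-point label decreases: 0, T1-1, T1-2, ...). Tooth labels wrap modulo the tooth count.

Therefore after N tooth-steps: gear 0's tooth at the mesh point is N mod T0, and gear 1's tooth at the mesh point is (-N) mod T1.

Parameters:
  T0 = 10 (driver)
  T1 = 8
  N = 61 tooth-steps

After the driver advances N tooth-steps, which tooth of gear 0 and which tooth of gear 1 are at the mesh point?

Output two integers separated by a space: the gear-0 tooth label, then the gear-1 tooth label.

Gear 0 (driver, T0=10): tooth at mesh = N mod T0
  61 = 6 * 10 + 1, so 61 mod 10 = 1
  gear 0 tooth = 1
Gear 1 (driven, T1=8): tooth at mesh = (-N) mod T1
  61 = 7 * 8 + 5, so 61 mod 8 = 5
  (-61) mod 8 = (-5) mod 8 = 8 - 5 = 3
Mesh after 61 steps: gear-0 tooth 1 meets gear-1 tooth 3

Answer: 1 3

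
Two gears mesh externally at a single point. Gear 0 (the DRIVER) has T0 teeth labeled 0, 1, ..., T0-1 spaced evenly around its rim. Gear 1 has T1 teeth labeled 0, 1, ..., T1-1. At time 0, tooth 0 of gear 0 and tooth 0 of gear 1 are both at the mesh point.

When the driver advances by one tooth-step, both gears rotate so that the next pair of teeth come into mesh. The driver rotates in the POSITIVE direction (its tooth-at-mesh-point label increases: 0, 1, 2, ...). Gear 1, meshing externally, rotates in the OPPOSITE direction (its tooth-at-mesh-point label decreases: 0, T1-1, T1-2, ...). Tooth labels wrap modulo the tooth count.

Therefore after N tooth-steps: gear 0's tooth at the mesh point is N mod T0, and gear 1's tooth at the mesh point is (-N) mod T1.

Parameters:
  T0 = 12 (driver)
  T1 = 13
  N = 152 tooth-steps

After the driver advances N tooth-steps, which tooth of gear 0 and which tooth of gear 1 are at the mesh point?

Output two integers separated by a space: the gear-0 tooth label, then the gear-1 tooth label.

Gear 0 (driver, T0=12): tooth at mesh = N mod T0
  152 = 12 * 12 + 8, so 152 mod 12 = 8
  gear 0 tooth = 8
Gear 1 (driven, T1=13): tooth at mesh = (-N) mod T1
  152 = 11 * 13 + 9, so 152 mod 13 = 9
  (-152) mod 13 = (-9) mod 13 = 13 - 9 = 4
Mesh after 152 steps: gear-0 tooth 8 meets gear-1 tooth 4

Answer: 8 4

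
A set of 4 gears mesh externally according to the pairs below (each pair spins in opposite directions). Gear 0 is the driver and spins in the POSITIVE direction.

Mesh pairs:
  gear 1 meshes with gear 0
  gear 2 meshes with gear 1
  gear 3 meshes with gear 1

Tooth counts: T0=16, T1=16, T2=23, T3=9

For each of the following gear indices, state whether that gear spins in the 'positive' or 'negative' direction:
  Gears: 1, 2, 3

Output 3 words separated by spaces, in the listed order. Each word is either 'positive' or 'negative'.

Answer: negative positive positive

Derivation:
Gear 0 (driver): positive (depth 0)
  gear 1: meshes with gear 0 -> depth 1 -> negative (opposite of gear 0)
  gear 2: meshes with gear 1 -> depth 2 -> positive (opposite of gear 1)
  gear 3: meshes with gear 1 -> depth 2 -> positive (opposite of gear 1)
Queried indices 1, 2, 3 -> negative, positive, positive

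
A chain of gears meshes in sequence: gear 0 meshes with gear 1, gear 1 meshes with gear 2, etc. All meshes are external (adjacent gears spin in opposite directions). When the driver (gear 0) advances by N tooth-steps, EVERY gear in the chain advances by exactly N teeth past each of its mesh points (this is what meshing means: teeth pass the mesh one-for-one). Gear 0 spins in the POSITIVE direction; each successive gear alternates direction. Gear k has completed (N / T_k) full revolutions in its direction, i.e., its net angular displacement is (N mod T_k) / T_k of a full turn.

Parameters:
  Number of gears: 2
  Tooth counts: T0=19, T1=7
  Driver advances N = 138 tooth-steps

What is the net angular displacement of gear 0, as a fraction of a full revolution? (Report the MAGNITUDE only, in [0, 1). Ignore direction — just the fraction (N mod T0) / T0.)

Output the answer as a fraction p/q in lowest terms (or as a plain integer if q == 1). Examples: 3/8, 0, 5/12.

Answer: 5/19

Derivation:
Chain of 2 gears, tooth counts: [19, 7]
  gear 0: T0=19, direction=positive, advance = 138 mod 19 = 5 teeth = 5/19 turn
  gear 1: T1=7, direction=negative, advance = 138 mod 7 = 5 teeth = 5/7 turn
Gear 0: 138 mod 19 = 5
Fraction = 5 / 19 = 5/19 (gcd(5,19)=1) = 5/19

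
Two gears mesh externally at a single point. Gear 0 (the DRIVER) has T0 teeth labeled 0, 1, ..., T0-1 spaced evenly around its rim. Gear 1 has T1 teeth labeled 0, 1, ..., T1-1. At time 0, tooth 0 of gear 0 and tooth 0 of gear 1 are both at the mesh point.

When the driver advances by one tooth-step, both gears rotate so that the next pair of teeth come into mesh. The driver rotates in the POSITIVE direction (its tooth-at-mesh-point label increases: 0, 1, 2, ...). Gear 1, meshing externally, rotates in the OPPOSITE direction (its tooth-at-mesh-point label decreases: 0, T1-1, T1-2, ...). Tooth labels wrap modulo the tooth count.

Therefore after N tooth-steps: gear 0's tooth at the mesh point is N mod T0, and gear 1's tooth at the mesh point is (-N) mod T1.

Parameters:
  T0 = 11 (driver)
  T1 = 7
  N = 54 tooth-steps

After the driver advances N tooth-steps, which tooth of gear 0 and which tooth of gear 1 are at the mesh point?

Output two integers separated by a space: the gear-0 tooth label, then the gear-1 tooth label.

Answer: 10 2

Derivation:
Gear 0 (driver, T0=11): tooth at mesh = N mod T0
  54 = 4 * 11 + 10, so 54 mod 11 = 10
  gear 0 tooth = 10
Gear 1 (driven, T1=7): tooth at mesh = (-N) mod T1
  54 = 7 * 7 + 5, so 54 mod 7 = 5
  (-54) mod 7 = (-5) mod 7 = 7 - 5 = 2
Mesh after 54 steps: gear-0 tooth 10 meets gear-1 tooth 2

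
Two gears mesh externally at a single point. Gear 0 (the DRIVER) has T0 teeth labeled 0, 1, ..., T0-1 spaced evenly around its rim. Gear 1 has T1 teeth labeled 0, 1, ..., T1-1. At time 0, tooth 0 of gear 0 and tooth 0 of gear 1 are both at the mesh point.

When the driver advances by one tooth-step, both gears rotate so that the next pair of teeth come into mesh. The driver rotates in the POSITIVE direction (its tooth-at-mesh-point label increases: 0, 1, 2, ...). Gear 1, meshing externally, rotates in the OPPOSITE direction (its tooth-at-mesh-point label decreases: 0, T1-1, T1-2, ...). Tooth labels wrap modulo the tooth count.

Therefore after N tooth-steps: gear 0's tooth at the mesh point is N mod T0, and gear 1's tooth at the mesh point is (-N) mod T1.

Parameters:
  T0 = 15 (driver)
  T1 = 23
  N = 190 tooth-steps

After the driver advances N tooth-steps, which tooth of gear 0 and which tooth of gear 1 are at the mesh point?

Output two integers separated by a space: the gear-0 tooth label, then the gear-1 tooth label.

Answer: 10 17

Derivation:
Gear 0 (driver, T0=15): tooth at mesh = N mod T0
  190 = 12 * 15 + 10, so 190 mod 15 = 10
  gear 0 tooth = 10
Gear 1 (driven, T1=23): tooth at mesh = (-N) mod T1
  190 = 8 * 23 + 6, so 190 mod 23 = 6
  (-190) mod 23 = (-6) mod 23 = 23 - 6 = 17
Mesh after 190 steps: gear-0 tooth 10 meets gear-1 tooth 17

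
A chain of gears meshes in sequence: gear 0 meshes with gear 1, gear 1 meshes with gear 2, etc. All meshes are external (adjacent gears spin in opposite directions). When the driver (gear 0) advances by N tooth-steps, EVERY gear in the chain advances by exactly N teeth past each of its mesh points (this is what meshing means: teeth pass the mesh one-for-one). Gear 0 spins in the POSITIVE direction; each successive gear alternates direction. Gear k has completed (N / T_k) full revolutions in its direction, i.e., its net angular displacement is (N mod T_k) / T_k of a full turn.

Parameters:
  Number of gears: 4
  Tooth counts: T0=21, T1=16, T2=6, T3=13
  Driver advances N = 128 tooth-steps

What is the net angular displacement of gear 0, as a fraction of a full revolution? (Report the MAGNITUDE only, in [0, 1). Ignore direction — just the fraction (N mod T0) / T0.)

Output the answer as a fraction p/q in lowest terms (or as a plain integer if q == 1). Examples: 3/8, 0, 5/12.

Chain of 4 gears, tooth counts: [21, 16, 6, 13]
  gear 0: T0=21, direction=positive, advance = 128 mod 21 = 2 teeth = 2/21 turn
  gear 1: T1=16, direction=negative, advance = 128 mod 16 = 0 teeth = 0/16 turn
  gear 2: T2=6, direction=positive, advance = 128 mod 6 = 2 teeth = 2/6 turn
  gear 3: T3=13, direction=negative, advance = 128 mod 13 = 11 teeth = 11/13 turn
Gear 0: 128 mod 21 = 2
Fraction = 2 / 21 = 2/21 (gcd(2,21)=1) = 2/21

Answer: 2/21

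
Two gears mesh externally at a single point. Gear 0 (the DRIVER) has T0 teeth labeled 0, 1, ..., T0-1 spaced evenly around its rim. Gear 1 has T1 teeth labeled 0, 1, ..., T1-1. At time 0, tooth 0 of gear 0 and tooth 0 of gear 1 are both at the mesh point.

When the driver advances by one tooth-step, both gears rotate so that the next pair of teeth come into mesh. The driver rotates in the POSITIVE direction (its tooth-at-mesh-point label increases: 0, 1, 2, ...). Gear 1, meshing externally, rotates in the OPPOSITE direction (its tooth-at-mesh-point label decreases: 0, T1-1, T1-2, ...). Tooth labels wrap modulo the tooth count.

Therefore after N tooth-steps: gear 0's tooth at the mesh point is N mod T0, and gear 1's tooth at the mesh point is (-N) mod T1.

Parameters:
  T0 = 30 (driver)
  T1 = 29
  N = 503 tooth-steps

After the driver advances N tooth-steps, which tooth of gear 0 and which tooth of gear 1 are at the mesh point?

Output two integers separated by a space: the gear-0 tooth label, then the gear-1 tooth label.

Answer: 23 19

Derivation:
Gear 0 (driver, T0=30): tooth at mesh = N mod T0
  503 = 16 * 30 + 23, so 503 mod 30 = 23
  gear 0 tooth = 23
Gear 1 (driven, T1=29): tooth at mesh = (-N) mod T1
  503 = 17 * 29 + 10, so 503 mod 29 = 10
  (-503) mod 29 = (-10) mod 29 = 29 - 10 = 19
Mesh after 503 steps: gear-0 tooth 23 meets gear-1 tooth 19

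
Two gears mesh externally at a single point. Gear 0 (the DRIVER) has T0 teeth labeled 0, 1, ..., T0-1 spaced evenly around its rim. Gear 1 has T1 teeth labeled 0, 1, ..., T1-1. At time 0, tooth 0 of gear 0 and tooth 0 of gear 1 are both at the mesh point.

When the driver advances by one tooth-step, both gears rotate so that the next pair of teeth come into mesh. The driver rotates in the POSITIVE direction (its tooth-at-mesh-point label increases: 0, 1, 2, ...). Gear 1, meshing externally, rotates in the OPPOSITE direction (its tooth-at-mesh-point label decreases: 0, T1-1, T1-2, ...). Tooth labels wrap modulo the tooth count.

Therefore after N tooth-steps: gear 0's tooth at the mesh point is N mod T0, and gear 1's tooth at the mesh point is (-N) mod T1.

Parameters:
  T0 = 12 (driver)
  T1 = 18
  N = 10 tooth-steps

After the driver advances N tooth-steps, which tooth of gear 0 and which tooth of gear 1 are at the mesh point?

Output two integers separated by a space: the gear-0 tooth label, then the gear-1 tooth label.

Answer: 10 8

Derivation:
Gear 0 (driver, T0=12): tooth at mesh = N mod T0
  10 = 0 * 12 + 10, so 10 mod 12 = 10
  gear 0 tooth = 10
Gear 1 (driven, T1=18): tooth at mesh = (-N) mod T1
  10 = 0 * 18 + 10, so 10 mod 18 = 10
  (-10) mod 18 = (-10) mod 18 = 18 - 10 = 8
Mesh after 10 steps: gear-0 tooth 10 meets gear-1 tooth 8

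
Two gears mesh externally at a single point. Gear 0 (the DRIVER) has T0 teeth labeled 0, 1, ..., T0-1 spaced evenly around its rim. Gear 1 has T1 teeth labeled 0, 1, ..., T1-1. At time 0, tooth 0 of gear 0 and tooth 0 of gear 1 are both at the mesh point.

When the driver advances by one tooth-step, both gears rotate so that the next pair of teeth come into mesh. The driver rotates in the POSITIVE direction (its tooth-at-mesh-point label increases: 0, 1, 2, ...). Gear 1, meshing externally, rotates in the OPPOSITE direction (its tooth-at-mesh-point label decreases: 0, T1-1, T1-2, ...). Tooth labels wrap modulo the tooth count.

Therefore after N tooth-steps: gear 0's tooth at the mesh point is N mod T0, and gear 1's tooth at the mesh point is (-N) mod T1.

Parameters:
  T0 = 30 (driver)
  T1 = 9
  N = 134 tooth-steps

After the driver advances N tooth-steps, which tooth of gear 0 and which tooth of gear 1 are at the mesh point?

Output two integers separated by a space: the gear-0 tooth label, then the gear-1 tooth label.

Gear 0 (driver, T0=30): tooth at mesh = N mod T0
  134 = 4 * 30 + 14, so 134 mod 30 = 14
  gear 0 tooth = 14
Gear 1 (driven, T1=9): tooth at mesh = (-N) mod T1
  134 = 14 * 9 + 8, so 134 mod 9 = 8
  (-134) mod 9 = (-8) mod 9 = 9 - 8 = 1
Mesh after 134 steps: gear-0 tooth 14 meets gear-1 tooth 1

Answer: 14 1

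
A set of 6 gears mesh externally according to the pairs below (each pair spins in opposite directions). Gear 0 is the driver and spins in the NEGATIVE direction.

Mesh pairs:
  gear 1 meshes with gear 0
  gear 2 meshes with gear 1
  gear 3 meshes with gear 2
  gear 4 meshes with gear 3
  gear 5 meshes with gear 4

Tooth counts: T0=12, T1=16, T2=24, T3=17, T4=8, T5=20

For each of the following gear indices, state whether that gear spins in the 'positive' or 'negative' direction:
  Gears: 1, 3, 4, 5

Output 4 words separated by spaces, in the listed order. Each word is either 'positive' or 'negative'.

Answer: positive positive negative positive

Derivation:
Gear 0 (driver): negative (depth 0)
  gear 1: meshes with gear 0 -> depth 1 -> positive (opposite of gear 0)
  gear 2: meshes with gear 1 -> depth 2 -> negative (opposite of gear 1)
  gear 3: meshes with gear 2 -> depth 3 -> positive (opposite of gear 2)
  gear 4: meshes with gear 3 -> depth 4 -> negative (opposite of gear 3)
  gear 5: meshes with gear 4 -> depth 5 -> positive (opposite of gear 4)
Queried indices 1, 3, 4, 5 -> positive, positive, negative, positive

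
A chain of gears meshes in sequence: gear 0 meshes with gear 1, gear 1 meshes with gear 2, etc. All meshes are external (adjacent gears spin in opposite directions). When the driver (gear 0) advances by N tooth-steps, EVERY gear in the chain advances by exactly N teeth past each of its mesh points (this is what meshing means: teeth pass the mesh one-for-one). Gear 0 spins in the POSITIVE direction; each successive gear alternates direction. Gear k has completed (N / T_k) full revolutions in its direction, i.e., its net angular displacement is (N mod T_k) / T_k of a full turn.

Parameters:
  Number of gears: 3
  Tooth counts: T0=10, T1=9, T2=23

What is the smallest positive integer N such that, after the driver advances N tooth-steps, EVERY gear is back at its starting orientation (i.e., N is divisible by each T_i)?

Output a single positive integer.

Gear k returns to start when N is a multiple of T_k.
All gears at start simultaneously when N is a common multiple of [10, 9, 23]; the smallest such N is lcm(10, 9, 23).
Start: lcm = T0 = 10
Fold in T1=9: gcd(10, 9) = 1; lcm(10, 9) = 10 * 9 / 1 = 90 / 1 = 90
Fold in T2=23: gcd(90, 23) = 1; lcm(90, 23) = 90 * 23 / 1 = 2070 / 1 = 2070
Full cycle length = 2070

Answer: 2070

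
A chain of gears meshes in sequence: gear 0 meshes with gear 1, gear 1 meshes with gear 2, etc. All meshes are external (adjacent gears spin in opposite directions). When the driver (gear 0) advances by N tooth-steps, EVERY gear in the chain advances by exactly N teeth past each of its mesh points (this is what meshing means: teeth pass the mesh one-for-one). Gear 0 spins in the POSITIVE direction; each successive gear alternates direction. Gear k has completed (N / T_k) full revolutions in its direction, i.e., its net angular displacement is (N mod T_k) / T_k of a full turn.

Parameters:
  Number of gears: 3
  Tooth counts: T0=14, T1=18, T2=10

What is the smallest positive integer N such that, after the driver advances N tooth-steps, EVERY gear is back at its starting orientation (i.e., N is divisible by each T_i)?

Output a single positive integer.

Gear k returns to start when N is a multiple of T_k.
All gears at start simultaneously when N is a common multiple of [14, 18, 10]; the smallest such N is lcm(14, 18, 10).
Start: lcm = T0 = 14
Fold in T1=18: gcd(14, 18) = 2; lcm(14, 18) = 14 * 18 / 2 = 252 / 2 = 126
Fold in T2=10: gcd(126, 10) = 2; lcm(126, 10) = 126 * 10 / 2 = 1260 / 2 = 630
Full cycle length = 630

Answer: 630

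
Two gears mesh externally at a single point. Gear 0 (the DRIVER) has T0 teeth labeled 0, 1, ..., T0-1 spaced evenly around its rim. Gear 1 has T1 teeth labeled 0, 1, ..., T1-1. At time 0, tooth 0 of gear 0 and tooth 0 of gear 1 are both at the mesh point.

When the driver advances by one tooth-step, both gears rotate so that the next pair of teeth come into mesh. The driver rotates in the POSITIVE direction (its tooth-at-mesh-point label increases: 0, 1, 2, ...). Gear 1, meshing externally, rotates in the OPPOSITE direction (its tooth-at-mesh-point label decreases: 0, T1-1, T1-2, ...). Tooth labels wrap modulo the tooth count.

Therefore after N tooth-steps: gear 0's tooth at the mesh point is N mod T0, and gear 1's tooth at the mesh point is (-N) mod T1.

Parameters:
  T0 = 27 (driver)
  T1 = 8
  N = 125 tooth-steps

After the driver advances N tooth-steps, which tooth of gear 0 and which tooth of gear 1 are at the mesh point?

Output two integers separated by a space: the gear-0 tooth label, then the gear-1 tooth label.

Answer: 17 3

Derivation:
Gear 0 (driver, T0=27): tooth at mesh = N mod T0
  125 = 4 * 27 + 17, so 125 mod 27 = 17
  gear 0 tooth = 17
Gear 1 (driven, T1=8): tooth at mesh = (-N) mod T1
  125 = 15 * 8 + 5, so 125 mod 8 = 5
  (-125) mod 8 = (-5) mod 8 = 8 - 5 = 3
Mesh after 125 steps: gear-0 tooth 17 meets gear-1 tooth 3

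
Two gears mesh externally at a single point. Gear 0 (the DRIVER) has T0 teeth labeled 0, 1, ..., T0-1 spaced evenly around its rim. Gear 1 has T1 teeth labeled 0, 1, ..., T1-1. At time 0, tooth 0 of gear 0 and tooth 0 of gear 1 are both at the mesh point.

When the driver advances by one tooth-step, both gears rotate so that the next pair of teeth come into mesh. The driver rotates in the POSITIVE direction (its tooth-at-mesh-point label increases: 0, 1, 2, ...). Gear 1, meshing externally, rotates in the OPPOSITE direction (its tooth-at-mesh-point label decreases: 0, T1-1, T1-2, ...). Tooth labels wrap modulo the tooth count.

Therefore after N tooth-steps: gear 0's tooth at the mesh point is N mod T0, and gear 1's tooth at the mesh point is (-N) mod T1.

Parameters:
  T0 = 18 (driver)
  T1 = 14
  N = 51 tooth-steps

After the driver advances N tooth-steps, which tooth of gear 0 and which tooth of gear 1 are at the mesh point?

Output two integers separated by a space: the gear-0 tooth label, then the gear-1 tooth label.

Answer: 15 5

Derivation:
Gear 0 (driver, T0=18): tooth at mesh = N mod T0
  51 = 2 * 18 + 15, so 51 mod 18 = 15
  gear 0 tooth = 15
Gear 1 (driven, T1=14): tooth at mesh = (-N) mod T1
  51 = 3 * 14 + 9, so 51 mod 14 = 9
  (-51) mod 14 = (-9) mod 14 = 14 - 9 = 5
Mesh after 51 steps: gear-0 tooth 15 meets gear-1 tooth 5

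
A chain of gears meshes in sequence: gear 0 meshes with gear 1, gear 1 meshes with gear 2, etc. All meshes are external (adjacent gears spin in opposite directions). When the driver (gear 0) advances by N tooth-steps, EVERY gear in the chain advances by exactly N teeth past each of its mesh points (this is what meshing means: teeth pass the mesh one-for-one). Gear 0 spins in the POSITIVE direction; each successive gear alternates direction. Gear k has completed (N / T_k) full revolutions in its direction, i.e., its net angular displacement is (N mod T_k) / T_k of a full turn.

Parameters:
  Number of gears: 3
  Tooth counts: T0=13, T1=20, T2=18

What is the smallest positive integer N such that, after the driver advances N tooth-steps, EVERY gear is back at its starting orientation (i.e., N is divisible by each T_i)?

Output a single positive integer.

Answer: 2340

Derivation:
Gear k returns to start when N is a multiple of T_k.
All gears at start simultaneously when N is a common multiple of [13, 20, 18]; the smallest such N is lcm(13, 20, 18).
Start: lcm = T0 = 13
Fold in T1=20: gcd(13, 20) = 1; lcm(13, 20) = 13 * 20 / 1 = 260 / 1 = 260
Fold in T2=18: gcd(260, 18) = 2; lcm(260, 18) = 260 * 18 / 2 = 4680 / 2 = 2340
Full cycle length = 2340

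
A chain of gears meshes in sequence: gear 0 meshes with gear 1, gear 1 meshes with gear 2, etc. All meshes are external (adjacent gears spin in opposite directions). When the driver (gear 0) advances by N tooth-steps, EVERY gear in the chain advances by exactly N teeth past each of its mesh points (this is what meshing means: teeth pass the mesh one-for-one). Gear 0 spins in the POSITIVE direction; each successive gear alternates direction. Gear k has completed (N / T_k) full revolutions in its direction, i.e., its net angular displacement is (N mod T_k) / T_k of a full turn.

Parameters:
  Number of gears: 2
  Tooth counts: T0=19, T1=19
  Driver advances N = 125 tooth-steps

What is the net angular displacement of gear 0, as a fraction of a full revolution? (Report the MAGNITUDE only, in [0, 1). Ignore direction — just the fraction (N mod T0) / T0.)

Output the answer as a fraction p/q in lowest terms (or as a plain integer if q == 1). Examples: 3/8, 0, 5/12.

Chain of 2 gears, tooth counts: [19, 19]
  gear 0: T0=19, direction=positive, advance = 125 mod 19 = 11 teeth = 11/19 turn
  gear 1: T1=19, direction=negative, advance = 125 mod 19 = 11 teeth = 11/19 turn
Gear 0: 125 mod 19 = 11
Fraction = 11 / 19 = 11/19 (gcd(11,19)=1) = 11/19

Answer: 11/19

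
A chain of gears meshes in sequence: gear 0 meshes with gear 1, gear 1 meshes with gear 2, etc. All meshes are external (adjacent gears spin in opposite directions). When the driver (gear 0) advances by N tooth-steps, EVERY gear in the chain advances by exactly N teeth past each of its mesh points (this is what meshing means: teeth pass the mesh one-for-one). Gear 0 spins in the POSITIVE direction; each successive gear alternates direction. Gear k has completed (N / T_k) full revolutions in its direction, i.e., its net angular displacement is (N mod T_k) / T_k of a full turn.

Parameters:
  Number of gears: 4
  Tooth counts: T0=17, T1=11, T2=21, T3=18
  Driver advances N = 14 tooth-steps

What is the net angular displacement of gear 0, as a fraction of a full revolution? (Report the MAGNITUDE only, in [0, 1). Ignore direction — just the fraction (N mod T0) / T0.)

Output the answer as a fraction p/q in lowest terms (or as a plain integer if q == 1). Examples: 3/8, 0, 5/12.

Answer: 14/17

Derivation:
Chain of 4 gears, tooth counts: [17, 11, 21, 18]
  gear 0: T0=17, direction=positive, advance = 14 mod 17 = 14 teeth = 14/17 turn
  gear 1: T1=11, direction=negative, advance = 14 mod 11 = 3 teeth = 3/11 turn
  gear 2: T2=21, direction=positive, advance = 14 mod 21 = 14 teeth = 14/21 turn
  gear 3: T3=18, direction=negative, advance = 14 mod 18 = 14 teeth = 14/18 turn
Gear 0: 14 mod 17 = 14
Fraction = 14 / 17 = 14/17 (gcd(14,17)=1) = 14/17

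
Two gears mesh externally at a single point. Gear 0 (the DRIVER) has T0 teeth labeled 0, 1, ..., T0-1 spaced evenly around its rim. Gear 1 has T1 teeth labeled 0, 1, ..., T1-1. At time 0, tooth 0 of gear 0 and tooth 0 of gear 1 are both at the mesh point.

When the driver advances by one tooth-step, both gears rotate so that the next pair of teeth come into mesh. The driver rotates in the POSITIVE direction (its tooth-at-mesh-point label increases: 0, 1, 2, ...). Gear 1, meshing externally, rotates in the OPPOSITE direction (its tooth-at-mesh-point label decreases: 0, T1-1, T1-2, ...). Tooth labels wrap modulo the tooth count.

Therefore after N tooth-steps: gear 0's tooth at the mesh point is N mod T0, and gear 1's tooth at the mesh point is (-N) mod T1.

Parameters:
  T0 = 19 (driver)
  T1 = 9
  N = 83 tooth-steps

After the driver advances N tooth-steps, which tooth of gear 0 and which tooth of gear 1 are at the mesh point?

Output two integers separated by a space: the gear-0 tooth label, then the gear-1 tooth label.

Answer: 7 7

Derivation:
Gear 0 (driver, T0=19): tooth at mesh = N mod T0
  83 = 4 * 19 + 7, so 83 mod 19 = 7
  gear 0 tooth = 7
Gear 1 (driven, T1=9): tooth at mesh = (-N) mod T1
  83 = 9 * 9 + 2, so 83 mod 9 = 2
  (-83) mod 9 = (-2) mod 9 = 9 - 2 = 7
Mesh after 83 steps: gear-0 tooth 7 meets gear-1 tooth 7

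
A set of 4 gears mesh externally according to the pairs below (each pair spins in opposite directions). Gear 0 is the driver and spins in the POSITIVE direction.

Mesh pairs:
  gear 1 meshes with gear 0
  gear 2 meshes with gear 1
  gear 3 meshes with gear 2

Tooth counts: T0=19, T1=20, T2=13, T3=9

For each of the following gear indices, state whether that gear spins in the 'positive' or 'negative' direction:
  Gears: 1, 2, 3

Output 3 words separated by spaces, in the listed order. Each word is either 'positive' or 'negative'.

Answer: negative positive negative

Derivation:
Gear 0 (driver): positive (depth 0)
  gear 1: meshes with gear 0 -> depth 1 -> negative (opposite of gear 0)
  gear 2: meshes with gear 1 -> depth 2 -> positive (opposite of gear 1)
  gear 3: meshes with gear 2 -> depth 3 -> negative (opposite of gear 2)
Queried indices 1, 2, 3 -> negative, positive, negative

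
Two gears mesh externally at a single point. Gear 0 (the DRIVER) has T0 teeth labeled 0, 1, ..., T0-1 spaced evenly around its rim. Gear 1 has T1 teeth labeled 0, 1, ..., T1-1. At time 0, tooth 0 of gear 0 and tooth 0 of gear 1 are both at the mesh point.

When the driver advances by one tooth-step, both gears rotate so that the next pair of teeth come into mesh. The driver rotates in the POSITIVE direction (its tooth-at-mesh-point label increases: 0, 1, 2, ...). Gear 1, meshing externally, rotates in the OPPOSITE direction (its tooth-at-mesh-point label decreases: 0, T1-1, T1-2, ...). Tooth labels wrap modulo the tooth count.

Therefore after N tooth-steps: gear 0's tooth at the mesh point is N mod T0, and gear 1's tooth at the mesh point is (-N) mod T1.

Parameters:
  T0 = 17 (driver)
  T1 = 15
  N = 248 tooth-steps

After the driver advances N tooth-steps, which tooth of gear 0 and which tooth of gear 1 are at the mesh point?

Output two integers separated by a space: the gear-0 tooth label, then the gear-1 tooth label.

Gear 0 (driver, T0=17): tooth at mesh = N mod T0
  248 = 14 * 17 + 10, so 248 mod 17 = 10
  gear 0 tooth = 10
Gear 1 (driven, T1=15): tooth at mesh = (-N) mod T1
  248 = 16 * 15 + 8, so 248 mod 15 = 8
  (-248) mod 15 = (-8) mod 15 = 15 - 8 = 7
Mesh after 248 steps: gear-0 tooth 10 meets gear-1 tooth 7

Answer: 10 7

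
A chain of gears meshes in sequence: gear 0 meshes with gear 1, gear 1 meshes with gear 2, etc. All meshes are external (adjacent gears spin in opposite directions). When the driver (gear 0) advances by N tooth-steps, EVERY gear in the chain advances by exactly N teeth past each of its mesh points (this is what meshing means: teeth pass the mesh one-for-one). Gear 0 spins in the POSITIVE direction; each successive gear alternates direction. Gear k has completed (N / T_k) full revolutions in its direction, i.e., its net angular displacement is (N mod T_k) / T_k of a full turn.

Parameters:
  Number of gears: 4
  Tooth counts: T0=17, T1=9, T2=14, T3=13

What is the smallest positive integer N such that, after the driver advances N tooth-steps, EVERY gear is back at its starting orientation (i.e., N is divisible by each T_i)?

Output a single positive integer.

Gear k returns to start when N is a multiple of T_k.
All gears at start simultaneously when N is a common multiple of [17, 9, 14, 13]; the smallest such N is lcm(17, 9, 14, 13).
Start: lcm = T0 = 17
Fold in T1=9: gcd(17, 9) = 1; lcm(17, 9) = 17 * 9 / 1 = 153 / 1 = 153
Fold in T2=14: gcd(153, 14) = 1; lcm(153, 14) = 153 * 14 / 1 = 2142 / 1 = 2142
Fold in T3=13: gcd(2142, 13) = 1; lcm(2142, 13) = 2142 * 13 / 1 = 27846 / 1 = 27846
Full cycle length = 27846

Answer: 27846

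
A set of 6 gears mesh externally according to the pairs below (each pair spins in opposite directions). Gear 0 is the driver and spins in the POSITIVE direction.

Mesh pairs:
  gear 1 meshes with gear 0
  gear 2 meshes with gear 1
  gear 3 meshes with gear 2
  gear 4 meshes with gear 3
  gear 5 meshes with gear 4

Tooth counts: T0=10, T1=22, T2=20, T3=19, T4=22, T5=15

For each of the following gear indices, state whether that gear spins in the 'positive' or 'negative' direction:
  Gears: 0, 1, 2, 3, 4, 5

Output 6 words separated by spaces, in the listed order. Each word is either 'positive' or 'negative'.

Answer: positive negative positive negative positive negative

Derivation:
Gear 0 (driver): positive (depth 0)
  gear 1: meshes with gear 0 -> depth 1 -> negative (opposite of gear 0)
  gear 2: meshes with gear 1 -> depth 2 -> positive (opposite of gear 1)
  gear 3: meshes with gear 2 -> depth 3 -> negative (opposite of gear 2)
  gear 4: meshes with gear 3 -> depth 4 -> positive (opposite of gear 3)
  gear 5: meshes with gear 4 -> depth 5 -> negative (opposite of gear 4)
Queried indices 0, 1, 2, 3, 4, 5 -> positive, negative, positive, negative, positive, negative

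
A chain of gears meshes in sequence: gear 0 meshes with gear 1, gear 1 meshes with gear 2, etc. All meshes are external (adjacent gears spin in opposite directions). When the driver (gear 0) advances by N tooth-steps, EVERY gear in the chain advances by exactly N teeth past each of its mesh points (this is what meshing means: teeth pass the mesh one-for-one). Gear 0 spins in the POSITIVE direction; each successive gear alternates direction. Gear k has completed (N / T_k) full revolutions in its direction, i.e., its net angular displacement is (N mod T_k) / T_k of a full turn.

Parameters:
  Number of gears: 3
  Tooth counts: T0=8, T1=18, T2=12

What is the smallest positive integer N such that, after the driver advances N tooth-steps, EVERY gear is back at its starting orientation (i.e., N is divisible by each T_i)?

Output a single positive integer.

Gear k returns to start when N is a multiple of T_k.
All gears at start simultaneously when N is a common multiple of [8, 18, 12]; the smallest such N is lcm(8, 18, 12).
Start: lcm = T0 = 8
Fold in T1=18: gcd(8, 18) = 2; lcm(8, 18) = 8 * 18 / 2 = 144 / 2 = 72
Fold in T2=12: gcd(72, 12) = 12; lcm(72, 12) = 72 * 12 / 12 = 864 / 12 = 72
Full cycle length = 72

Answer: 72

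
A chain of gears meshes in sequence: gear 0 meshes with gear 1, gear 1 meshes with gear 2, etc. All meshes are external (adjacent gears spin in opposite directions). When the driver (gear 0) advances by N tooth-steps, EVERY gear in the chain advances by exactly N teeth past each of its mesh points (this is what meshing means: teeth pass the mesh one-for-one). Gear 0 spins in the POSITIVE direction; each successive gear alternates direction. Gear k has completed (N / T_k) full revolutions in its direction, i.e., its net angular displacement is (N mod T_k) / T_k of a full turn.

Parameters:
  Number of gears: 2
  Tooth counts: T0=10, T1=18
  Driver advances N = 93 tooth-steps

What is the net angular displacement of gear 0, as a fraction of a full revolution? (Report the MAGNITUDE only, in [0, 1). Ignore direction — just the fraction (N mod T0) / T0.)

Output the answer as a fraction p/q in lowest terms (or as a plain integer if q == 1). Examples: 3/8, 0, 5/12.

Answer: 3/10

Derivation:
Chain of 2 gears, tooth counts: [10, 18]
  gear 0: T0=10, direction=positive, advance = 93 mod 10 = 3 teeth = 3/10 turn
  gear 1: T1=18, direction=negative, advance = 93 mod 18 = 3 teeth = 3/18 turn
Gear 0: 93 mod 10 = 3
Fraction = 3 / 10 = 3/10 (gcd(3,10)=1) = 3/10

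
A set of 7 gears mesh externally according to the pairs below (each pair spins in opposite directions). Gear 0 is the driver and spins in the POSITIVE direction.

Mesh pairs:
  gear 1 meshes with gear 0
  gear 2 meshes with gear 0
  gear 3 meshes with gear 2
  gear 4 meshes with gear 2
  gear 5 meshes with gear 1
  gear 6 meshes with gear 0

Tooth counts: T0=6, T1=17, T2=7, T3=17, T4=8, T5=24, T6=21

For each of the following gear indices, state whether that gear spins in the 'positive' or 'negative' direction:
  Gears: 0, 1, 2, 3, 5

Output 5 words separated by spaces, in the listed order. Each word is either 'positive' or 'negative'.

Gear 0 (driver): positive (depth 0)
  gear 1: meshes with gear 0 -> depth 1 -> negative (opposite of gear 0)
  gear 2: meshes with gear 0 -> depth 1 -> negative (opposite of gear 0)
  gear 3: meshes with gear 2 -> depth 2 -> positive (opposite of gear 2)
  gear 4: meshes with gear 2 -> depth 2 -> positive (opposite of gear 2)
  gear 5: meshes with gear 1 -> depth 2 -> positive (opposite of gear 1)
  gear 6: meshes with gear 0 -> depth 1 -> negative (opposite of gear 0)
Queried indices 0, 1, 2, 3, 5 -> positive, negative, negative, positive, positive

Answer: positive negative negative positive positive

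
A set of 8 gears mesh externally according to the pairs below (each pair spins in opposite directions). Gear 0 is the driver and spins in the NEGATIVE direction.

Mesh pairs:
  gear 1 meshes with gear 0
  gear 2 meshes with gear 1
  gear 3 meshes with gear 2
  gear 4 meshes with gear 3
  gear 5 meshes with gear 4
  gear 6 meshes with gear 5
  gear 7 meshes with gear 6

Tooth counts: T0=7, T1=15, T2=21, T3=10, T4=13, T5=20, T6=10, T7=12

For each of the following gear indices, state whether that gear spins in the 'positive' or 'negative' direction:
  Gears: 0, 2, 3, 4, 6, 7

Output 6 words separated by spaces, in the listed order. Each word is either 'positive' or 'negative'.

Gear 0 (driver): negative (depth 0)
  gear 1: meshes with gear 0 -> depth 1 -> positive (opposite of gear 0)
  gear 2: meshes with gear 1 -> depth 2 -> negative (opposite of gear 1)
  gear 3: meshes with gear 2 -> depth 3 -> positive (opposite of gear 2)
  gear 4: meshes with gear 3 -> depth 4 -> negative (opposite of gear 3)
  gear 5: meshes with gear 4 -> depth 5 -> positive (opposite of gear 4)
  gear 6: meshes with gear 5 -> depth 6 -> negative (opposite of gear 5)
  gear 7: meshes with gear 6 -> depth 7 -> positive (opposite of gear 6)
Queried indices 0, 2, 3, 4, 6, 7 -> negative, negative, positive, negative, negative, positive

Answer: negative negative positive negative negative positive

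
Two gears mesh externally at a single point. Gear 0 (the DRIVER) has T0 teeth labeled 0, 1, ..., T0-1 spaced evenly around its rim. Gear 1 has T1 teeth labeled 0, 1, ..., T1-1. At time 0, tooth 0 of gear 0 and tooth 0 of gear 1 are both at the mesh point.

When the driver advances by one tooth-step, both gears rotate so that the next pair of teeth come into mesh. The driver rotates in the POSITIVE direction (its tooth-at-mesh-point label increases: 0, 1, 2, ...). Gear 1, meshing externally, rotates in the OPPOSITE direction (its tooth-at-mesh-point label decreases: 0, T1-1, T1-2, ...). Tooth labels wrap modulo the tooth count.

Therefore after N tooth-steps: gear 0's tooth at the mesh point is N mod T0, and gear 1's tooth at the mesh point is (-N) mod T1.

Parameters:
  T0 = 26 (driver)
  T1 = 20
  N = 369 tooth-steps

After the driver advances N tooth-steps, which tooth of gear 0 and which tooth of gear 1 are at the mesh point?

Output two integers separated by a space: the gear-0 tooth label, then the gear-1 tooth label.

Gear 0 (driver, T0=26): tooth at mesh = N mod T0
  369 = 14 * 26 + 5, so 369 mod 26 = 5
  gear 0 tooth = 5
Gear 1 (driven, T1=20): tooth at mesh = (-N) mod T1
  369 = 18 * 20 + 9, so 369 mod 20 = 9
  (-369) mod 20 = (-9) mod 20 = 20 - 9 = 11
Mesh after 369 steps: gear-0 tooth 5 meets gear-1 tooth 11

Answer: 5 11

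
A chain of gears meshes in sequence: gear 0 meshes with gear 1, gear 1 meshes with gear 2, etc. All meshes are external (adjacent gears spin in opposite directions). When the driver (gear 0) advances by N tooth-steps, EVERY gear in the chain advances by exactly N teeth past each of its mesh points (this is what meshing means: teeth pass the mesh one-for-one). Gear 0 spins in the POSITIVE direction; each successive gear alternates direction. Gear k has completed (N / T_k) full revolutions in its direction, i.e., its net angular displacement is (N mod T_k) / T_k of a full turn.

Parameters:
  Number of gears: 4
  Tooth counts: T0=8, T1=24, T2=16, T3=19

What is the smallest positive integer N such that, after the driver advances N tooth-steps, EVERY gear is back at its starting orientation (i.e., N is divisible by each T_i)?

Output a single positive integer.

Answer: 912

Derivation:
Gear k returns to start when N is a multiple of T_k.
All gears at start simultaneously when N is a common multiple of [8, 24, 16, 19]; the smallest such N is lcm(8, 24, 16, 19).
Start: lcm = T0 = 8
Fold in T1=24: gcd(8, 24) = 8; lcm(8, 24) = 8 * 24 / 8 = 192 / 8 = 24
Fold in T2=16: gcd(24, 16) = 8; lcm(24, 16) = 24 * 16 / 8 = 384 / 8 = 48
Fold in T3=19: gcd(48, 19) = 1; lcm(48, 19) = 48 * 19 / 1 = 912 / 1 = 912
Full cycle length = 912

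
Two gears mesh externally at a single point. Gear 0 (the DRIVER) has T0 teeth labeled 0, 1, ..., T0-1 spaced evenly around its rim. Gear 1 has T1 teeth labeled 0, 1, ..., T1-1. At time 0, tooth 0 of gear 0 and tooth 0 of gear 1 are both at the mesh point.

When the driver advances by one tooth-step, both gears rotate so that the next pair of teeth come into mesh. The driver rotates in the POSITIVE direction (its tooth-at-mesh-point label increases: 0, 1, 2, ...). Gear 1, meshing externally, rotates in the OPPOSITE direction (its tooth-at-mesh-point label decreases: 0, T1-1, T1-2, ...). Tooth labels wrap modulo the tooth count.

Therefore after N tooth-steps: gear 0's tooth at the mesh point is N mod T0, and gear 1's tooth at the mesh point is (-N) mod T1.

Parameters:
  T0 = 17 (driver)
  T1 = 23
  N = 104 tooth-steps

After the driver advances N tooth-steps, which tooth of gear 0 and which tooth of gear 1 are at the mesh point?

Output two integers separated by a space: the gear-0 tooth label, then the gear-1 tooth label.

Gear 0 (driver, T0=17): tooth at mesh = N mod T0
  104 = 6 * 17 + 2, so 104 mod 17 = 2
  gear 0 tooth = 2
Gear 1 (driven, T1=23): tooth at mesh = (-N) mod T1
  104 = 4 * 23 + 12, so 104 mod 23 = 12
  (-104) mod 23 = (-12) mod 23 = 23 - 12 = 11
Mesh after 104 steps: gear-0 tooth 2 meets gear-1 tooth 11

Answer: 2 11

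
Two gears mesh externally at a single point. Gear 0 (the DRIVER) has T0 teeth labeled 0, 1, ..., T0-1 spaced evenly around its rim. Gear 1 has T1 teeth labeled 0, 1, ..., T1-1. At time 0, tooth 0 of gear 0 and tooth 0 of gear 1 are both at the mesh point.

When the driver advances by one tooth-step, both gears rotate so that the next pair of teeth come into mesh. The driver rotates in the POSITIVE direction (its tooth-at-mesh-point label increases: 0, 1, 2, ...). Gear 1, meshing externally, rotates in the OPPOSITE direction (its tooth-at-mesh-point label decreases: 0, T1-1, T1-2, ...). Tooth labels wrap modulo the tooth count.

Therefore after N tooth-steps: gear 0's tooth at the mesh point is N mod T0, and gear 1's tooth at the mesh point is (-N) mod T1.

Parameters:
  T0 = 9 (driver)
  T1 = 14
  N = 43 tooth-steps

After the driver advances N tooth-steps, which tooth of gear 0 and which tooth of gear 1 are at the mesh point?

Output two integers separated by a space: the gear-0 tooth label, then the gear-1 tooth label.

Answer: 7 13

Derivation:
Gear 0 (driver, T0=9): tooth at mesh = N mod T0
  43 = 4 * 9 + 7, so 43 mod 9 = 7
  gear 0 tooth = 7
Gear 1 (driven, T1=14): tooth at mesh = (-N) mod T1
  43 = 3 * 14 + 1, so 43 mod 14 = 1
  (-43) mod 14 = (-1) mod 14 = 14 - 1 = 13
Mesh after 43 steps: gear-0 tooth 7 meets gear-1 tooth 13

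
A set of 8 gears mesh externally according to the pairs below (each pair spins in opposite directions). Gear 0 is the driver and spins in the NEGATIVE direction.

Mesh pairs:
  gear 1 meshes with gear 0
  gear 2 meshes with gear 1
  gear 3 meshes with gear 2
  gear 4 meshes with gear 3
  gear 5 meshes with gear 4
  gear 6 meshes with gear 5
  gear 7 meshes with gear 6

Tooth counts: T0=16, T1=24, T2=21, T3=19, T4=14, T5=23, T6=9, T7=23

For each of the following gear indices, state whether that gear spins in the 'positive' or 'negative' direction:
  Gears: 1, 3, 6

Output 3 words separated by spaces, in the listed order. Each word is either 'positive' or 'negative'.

Answer: positive positive negative

Derivation:
Gear 0 (driver): negative (depth 0)
  gear 1: meshes with gear 0 -> depth 1 -> positive (opposite of gear 0)
  gear 2: meshes with gear 1 -> depth 2 -> negative (opposite of gear 1)
  gear 3: meshes with gear 2 -> depth 3 -> positive (opposite of gear 2)
  gear 4: meshes with gear 3 -> depth 4 -> negative (opposite of gear 3)
  gear 5: meshes with gear 4 -> depth 5 -> positive (opposite of gear 4)
  gear 6: meshes with gear 5 -> depth 6 -> negative (opposite of gear 5)
  gear 7: meshes with gear 6 -> depth 7 -> positive (opposite of gear 6)
Queried indices 1, 3, 6 -> positive, positive, negative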